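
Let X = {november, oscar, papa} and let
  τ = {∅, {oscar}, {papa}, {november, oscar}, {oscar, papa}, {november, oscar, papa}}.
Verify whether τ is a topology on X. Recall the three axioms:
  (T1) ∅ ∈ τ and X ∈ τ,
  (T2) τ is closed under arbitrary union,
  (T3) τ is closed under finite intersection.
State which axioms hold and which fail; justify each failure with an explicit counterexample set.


τ IS a topology on X.

Axiom (T1): ∅ ∈ τ? Yes; X ∈ τ? Yes.
Axiom (T2/T3): check pairwise unions and intersections of members of τ.
All pairwise intersections and unions checked — each lies in τ. Therefore τ satisfies (T1), (T2), (T3): it IS a topology on X.


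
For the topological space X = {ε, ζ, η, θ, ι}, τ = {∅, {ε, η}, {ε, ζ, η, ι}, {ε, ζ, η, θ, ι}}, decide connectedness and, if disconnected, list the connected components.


(X, τ) is connected.

Find clopen sets (U ∈ τ with X ∖ U ∈ τ):
  U = ∅, X ∖ U = {ε, ζ, η, θ, ι} — both open, so U is clopen.
  U = {ε, ζ, η, θ, ι}, X ∖ U = ∅ — both open, so U is clopen.
Only trivial clopens (∅ and X) exist, so (X, τ) is connected.
Compute connected components by grouping points that agree on all clopens:
  component: {ε, ζ, η, θ, ι}


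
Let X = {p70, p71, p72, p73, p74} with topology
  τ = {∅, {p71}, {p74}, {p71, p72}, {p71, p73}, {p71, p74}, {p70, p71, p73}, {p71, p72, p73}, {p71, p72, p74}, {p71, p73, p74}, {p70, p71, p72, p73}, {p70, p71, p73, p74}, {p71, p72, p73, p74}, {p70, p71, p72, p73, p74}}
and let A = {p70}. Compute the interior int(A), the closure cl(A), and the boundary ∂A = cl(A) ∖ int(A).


int(A) = ∅, cl(A) = {p70}, ∂A = {p70}.

Closed sets in (X, τ) are complements of opens:
  closed(X, τ) = {∅, {p70}, {p72}, {p74}, {p70, p72}, {p70, p73}, {p70, p74}, {p72, p74}, {p70, p72, p73}, {p70, p72, p74}, {p70, p73, p74}, {p70, p71, p72, p73}, {p70, p72, p73, p74}, {p70, p71, p72, p73, p74}}.
int(A) = ⋃ {U ∈ τ : U ⊆ A}. Opens contained in A: ∅.
Taking the union of these: int(A) = ∅.
cl(A) = ⋂ {C closed : A ⊆ C}. Closed sets containing A: {p70}, {p70, p72}, {p70, p73}, {p70, p74}, {p70, p72, p73}, {p70, p72, p74}, {p70, p73, p74}, {p70, p71, p72, p73}, {p70, p72, p73, p74}, {p70, p71, p72, p73, p74}.
Intersecting these: cl(A) = {p70}.
∂A = cl(A) ∖ int(A) = {p70} ∖ ∅ = {p70}.


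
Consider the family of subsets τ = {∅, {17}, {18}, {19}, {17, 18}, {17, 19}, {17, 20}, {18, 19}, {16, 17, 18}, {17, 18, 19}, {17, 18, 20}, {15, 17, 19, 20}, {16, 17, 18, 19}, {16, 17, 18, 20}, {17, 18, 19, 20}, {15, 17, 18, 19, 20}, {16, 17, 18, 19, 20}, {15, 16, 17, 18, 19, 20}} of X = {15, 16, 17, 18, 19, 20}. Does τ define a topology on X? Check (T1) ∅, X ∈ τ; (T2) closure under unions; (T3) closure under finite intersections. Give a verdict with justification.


τ is NOT a topology on X.

Axiom (T1): ∅ ∈ τ? Yes; X ∈ τ? Yes.
Axiom (T2/T3): check pairwise unions and intersections of members of τ.
Counterexample for (T2): {19} ∪ {17, 20} = {17, 19, 20} ∉ τ. Therefore τ is NOT a topology.


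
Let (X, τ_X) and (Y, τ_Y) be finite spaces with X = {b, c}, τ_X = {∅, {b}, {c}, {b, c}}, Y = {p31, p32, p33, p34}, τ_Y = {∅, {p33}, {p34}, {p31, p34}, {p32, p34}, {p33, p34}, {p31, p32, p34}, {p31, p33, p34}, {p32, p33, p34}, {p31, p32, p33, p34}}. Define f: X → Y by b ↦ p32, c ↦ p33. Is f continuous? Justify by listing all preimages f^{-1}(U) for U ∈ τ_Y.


f IS continuous.

Compute f^{-1}(U) for each U ∈ τ_Y:
  U = ∅: f^{-1}(U) = ∅ ∈ τ_X ✓.
  U = {p33}: f^{-1}(U) = {c} ∈ τ_X ✓.
  U = {p34}: f^{-1}(U) = ∅ ∈ τ_X ✓.
  U = {p31, p34}: f^{-1}(U) = ∅ ∈ τ_X ✓.
  U = {p32, p34}: f^{-1}(U) = {b} ∈ τ_X ✓.
  U = {p33, p34}: f^{-1}(U) = {c} ∈ τ_X ✓.
  U = {p31, p32, p34}: f^{-1}(U) = {b} ∈ τ_X ✓.
  U = {p31, p33, p34}: f^{-1}(U) = {c} ∈ τ_X ✓.
  U = {p32, p33, p34}: f^{-1}(U) = {b, c} ∈ τ_X ✓.
  U = {p31, p32, p33, p34}: f^{-1}(U) = {b, c} ∈ τ_X ✓.
Every preimage lies in τ_X, so f IS continuous.


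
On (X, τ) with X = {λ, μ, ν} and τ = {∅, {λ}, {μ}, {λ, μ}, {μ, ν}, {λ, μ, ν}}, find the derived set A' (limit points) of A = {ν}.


A' = ∅

For each x ∈ X, list the open sets U ∈ τ with x ∈ U, then check whether U ∩ (A ∖ {x}) ≠ ∅ for every such U.
  x = λ: open {λ} ∋ x has {λ} ∩ (A ∖ {λ}) = ∅, so x is NOT a limit point.
  x = μ: open {μ} ∋ x has {μ} ∩ (A ∖ {μ}) = ∅, so x is NOT a limit point.
  x = ν: open {μ, ν} ∋ x has {μ, ν} ∩ (A ∖ {ν}) = ∅, so x is NOT a limit point.
Collecting: A' = ∅.


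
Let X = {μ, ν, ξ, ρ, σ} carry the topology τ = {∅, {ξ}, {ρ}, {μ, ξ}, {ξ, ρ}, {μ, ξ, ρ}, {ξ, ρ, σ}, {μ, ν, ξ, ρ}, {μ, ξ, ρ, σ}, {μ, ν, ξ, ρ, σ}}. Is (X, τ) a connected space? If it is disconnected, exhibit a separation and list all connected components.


(X, τ) is connected.

Find clopen sets (U ∈ τ with X ∖ U ∈ τ):
  U = ∅, X ∖ U = {μ, ν, ξ, ρ, σ} — both open, so U is clopen.
  U = {μ, ν, ξ, ρ, σ}, X ∖ U = ∅ — both open, so U is clopen.
Only trivial clopens (∅ and X) exist, so (X, τ) is connected.
Compute connected components by grouping points that agree on all clopens:
  component: {μ, ν, ξ, ρ, σ}


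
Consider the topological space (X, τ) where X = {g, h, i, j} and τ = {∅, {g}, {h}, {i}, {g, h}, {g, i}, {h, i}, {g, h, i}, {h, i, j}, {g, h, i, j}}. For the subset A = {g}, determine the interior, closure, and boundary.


int(A) = {g}, cl(A) = {g}, ∂A = ∅.

Closed sets in (X, τ) are complements of opens:
  closed(X, τ) = {∅, {g}, {j}, {g, j}, {h, j}, {i, j}, {g, h, j}, {g, i, j}, {h, i, j}, {g, h, i, j}}.
int(A) = ⋃ {U ∈ τ : U ⊆ A}. Opens contained in A: ∅, {g}.
Taking the union of these: int(A) = {g}.
cl(A) = ⋂ {C closed : A ⊆ C}. Closed sets containing A: {g}, {g, j}, {g, h, j}, {g, i, j}, {g, h, i, j}.
Intersecting these: cl(A) = {g}.
∂A = cl(A) ∖ int(A) = {g} ∖ {g} = ∅.


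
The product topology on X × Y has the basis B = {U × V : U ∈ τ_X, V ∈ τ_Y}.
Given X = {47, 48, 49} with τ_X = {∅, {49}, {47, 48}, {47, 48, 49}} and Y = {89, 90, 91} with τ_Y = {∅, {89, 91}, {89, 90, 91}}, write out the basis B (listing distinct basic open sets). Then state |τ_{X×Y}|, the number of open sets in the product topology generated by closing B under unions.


Basis B = {∅ × ∅, {49} × {89, 91}, {49} × {89, 90, 91}, {47, 48} × {89, 91}, {47, 48} × {89, 90, 91}, {47, 48, 49} × {89, 91}, {47, 48, 49} × {89, 90, 91}}; |τ_{X×Y}| = 9.

Enumerate products U × V with U ∈ τ_X, V ∈ τ_Y (deduplicated):
  ∅ × ∅ = {} (∅)
  {49} × {89, 91} = {(49,89), (49,91)}
  {49} × {89, 90, 91} = {(49,89), (49,90), (49,91)}
  {47, 48} × {89, 91} = {(47,89), (47,91), (48,89), (48,91)}
  {47, 48} × {89, 90, 91} = {(47,89), (47,90), (47,91), (48,89), (48,90), (48,91)}
  {47, 48, 49} × {89, 91} = {(47,89), (47,91), (48,89), (48,91), (49,89), (49,91)}
  {47, 48, 49} × {89, 90, 91} = {(47,89), (47,90), (47,91), (48,89), (48,90), (48,91), (49,89), (49,90), (49,91)}
These 7 distinct sets form the basis B.
Close under arbitrary unions to get τ_{X×Y}; counting gives |τ_{X×Y}| = 9.


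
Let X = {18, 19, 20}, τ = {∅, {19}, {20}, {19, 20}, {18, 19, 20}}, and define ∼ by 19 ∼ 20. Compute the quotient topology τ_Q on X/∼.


X/∼ = {[18], [19=20]}; |τ_Q| = 3.

Equivalence classes: [18], [19=20].
Quotient map π: X → X/∼ sends 18 ↦ [18], 19 ↦ [19=20], 20 ↦ [19=20].
For each subset V ⊆ X/∼, compute π^{-1}(V) ⊆ X and check whether π^{-1}(V) ∈ τ. V is open in τ_Q iff π^{-1}(V) ∈ τ.
  V = {}: π^{-1}(V) = ∅ ∈ τ ✓.
  V = {[18]}: π^{-1}(V) = {18} ∉ τ ✗.
  V = {[19=20]}: π^{-1}(V) = {19, 20} ∈ τ ✓.
  V = {[18], [19=20]}: π^{-1}(V) = {18, 19, 20} ∈ τ ✓.
Open sets in the quotient: τ_Q = {{}, {[19=20]}, {[18], [19=20]}} (3 elements).


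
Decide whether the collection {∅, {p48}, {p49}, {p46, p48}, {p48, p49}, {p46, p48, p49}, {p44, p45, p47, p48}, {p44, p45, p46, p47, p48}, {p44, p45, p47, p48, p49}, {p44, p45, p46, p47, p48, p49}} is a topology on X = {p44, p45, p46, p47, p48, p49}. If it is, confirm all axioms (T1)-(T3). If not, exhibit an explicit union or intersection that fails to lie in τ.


τ IS a topology on X.

Axiom (T1): ∅ ∈ τ? Yes; X ∈ τ? Yes.
Axiom (T2/T3): check pairwise unions and intersections of members of τ.
All pairwise intersections and unions checked — each lies in τ. Therefore τ satisfies (T1), (T2), (T3): it IS a topology on X.


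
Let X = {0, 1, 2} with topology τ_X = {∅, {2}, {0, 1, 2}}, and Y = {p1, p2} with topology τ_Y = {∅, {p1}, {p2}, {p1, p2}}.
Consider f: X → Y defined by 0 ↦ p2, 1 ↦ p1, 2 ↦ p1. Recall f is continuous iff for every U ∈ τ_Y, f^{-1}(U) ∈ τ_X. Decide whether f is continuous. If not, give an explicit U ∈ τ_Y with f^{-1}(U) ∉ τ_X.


f is NOT continuous.

Compute f^{-1}(U) for each U ∈ τ_Y:
  U = ∅: f^{-1}(U) = ∅ ∈ τ_X ✓.
  U = {p1}: f^{-1}(U) = {1, 2} ∉ τ_X ✗.
  U = {p2}: f^{-1}(U) = {0} ∉ τ_X ✗.
  U = {p1, p2}: f^{-1}(U) = {0, 1, 2} ∈ τ_X ✓.
Found U = {p1} with f^{-1}(U) = {1, 2} not in τ_X. Therefore f is NOT continuous.


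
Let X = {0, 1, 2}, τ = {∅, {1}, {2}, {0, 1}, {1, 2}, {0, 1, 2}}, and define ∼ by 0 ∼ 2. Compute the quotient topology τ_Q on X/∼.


X/∼ = {[0=2], [1]}; |τ_Q| = 3.

Equivalence classes: [0=2], [1].
Quotient map π: X → X/∼ sends 0 ↦ [0=2], 1 ↦ [1], 2 ↦ [0=2].
For each subset V ⊆ X/∼, compute π^{-1}(V) ⊆ X and check whether π^{-1}(V) ∈ τ. V is open in τ_Q iff π^{-1}(V) ∈ τ.
  V = {}: π^{-1}(V) = ∅ ∈ τ ✓.
  V = {[0=2]}: π^{-1}(V) = {0, 2} ∉ τ ✗.
  V = {[1]}: π^{-1}(V) = {1} ∈ τ ✓.
  V = {[0=2], [1]}: π^{-1}(V) = {0, 1, 2} ∈ τ ✓.
Open sets in the quotient: τ_Q = {{}, {[1]}, {[0=2], [1]}} (3 elements).


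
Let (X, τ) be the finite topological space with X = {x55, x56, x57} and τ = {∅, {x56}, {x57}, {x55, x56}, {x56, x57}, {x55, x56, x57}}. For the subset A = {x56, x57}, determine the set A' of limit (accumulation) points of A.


A' = {x55}

For each x ∈ X, list the open sets U ∈ τ with x ∈ U, then check whether U ∩ (A ∖ {x}) ≠ ∅ for every such U.
  x = x55: opens ∋ x are {x55, x56}, {x55, x56, x57}; each meets A ∖ {x55}, so x IS a limit point.
  x = x56: open {x56} ∋ x has {x56} ∩ (A ∖ {x56}) = ∅, so x is NOT a limit point.
  x = x57: open {x57} ∋ x has {x57} ∩ (A ∖ {x57}) = ∅, so x is NOT a limit point.
Collecting: A' = {x55}.


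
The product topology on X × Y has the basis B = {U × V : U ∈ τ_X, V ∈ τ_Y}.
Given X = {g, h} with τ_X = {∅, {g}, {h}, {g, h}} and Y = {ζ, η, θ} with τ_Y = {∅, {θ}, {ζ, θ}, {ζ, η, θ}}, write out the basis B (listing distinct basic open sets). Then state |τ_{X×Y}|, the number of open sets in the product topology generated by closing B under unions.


Basis B = {∅ × ∅, {g} × {θ}, {h} × {θ}, {g} × {ζ, θ}, {g, h} × {θ}, {h} × {ζ, θ}, {g} × {ζ, η, θ}, {h} × {ζ, η, θ}, {g, h} × {ζ, θ}, {g, h} × {ζ, η, θ}}; |τ_{X×Y}| = 16.

Enumerate products U × V with U ∈ τ_X, V ∈ τ_Y (deduplicated):
  ∅ × ∅ = {} (∅)
  {g} × {θ} = {(g,θ)}
  {h} × {θ} = {(h,θ)}
  {g} × {ζ, θ} = {(g,ζ), (g,θ)}
  {g, h} × {θ} = {(g,θ), (h,θ)}
  {h} × {ζ, θ} = {(h,ζ), (h,θ)}
  {g} × {ζ, η, θ} = {(g,ζ), (g,η), (g,θ)}
  {h} × {ζ, η, θ} = {(h,ζ), (h,η), (h,θ)}
  {g, h} × {ζ, θ} = {(g,ζ), (g,θ), (h,ζ), (h,θ)}
  {g, h} × {ζ, η, θ} = {(g,ζ), (g,η), (g,θ), (h,ζ), (h,η), (h,θ)}
These 10 distinct sets form the basis B.
Close under arbitrary unions to get τ_{X×Y}; counting gives |τ_{X×Y}| = 16.


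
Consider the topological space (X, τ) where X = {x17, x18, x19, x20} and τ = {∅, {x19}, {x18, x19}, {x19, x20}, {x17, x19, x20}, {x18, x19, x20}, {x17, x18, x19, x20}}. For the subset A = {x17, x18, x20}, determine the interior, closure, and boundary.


int(A) = ∅, cl(A) = {x17, x18, x20}, ∂A = {x17, x18, x20}.

Closed sets in (X, τ) are complements of opens:
  closed(X, τ) = {∅, {x17}, {x18}, {x17, x18}, {x17, x20}, {x17, x18, x20}, {x17, x18, x19, x20}}.
int(A) = ⋃ {U ∈ τ : U ⊆ A}. Opens contained in A: ∅.
Taking the union of these: int(A) = ∅.
cl(A) = ⋂ {C closed : A ⊆ C}. Closed sets containing A: {x17, x18, x20}, {x17, x18, x19, x20}.
Intersecting these: cl(A) = {x17, x18, x20}.
∂A = cl(A) ∖ int(A) = {x17, x18, x20} ∖ ∅ = {x17, x18, x20}.


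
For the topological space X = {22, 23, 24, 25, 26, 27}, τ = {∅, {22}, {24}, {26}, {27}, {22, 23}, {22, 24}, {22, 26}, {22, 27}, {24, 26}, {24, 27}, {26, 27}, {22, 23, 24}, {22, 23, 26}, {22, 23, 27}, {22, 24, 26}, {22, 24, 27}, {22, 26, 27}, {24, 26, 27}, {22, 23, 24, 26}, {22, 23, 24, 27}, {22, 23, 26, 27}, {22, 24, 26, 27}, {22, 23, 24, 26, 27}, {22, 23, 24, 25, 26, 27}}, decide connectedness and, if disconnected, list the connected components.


(X, τ) is connected.

Find clopen sets (U ∈ τ with X ∖ U ∈ τ):
  U = ∅, X ∖ U = {22, 23, 24, 25, 26, 27} — both open, so U is clopen.
  U = {22, 23, 24, 25, 26, 27}, X ∖ U = ∅ — both open, so U is clopen.
Only trivial clopens (∅ and X) exist, so (X, τ) is connected.
Compute connected components by grouping points that agree on all clopens:
  component: {22, 23, 24, 25, 26, 27}


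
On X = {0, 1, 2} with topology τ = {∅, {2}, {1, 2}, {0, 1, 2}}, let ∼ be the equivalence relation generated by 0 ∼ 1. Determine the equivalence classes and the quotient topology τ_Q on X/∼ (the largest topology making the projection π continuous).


X/∼ = {[0=1], [2]}; |τ_Q| = 3.

Equivalence classes: [0=1], [2].
Quotient map π: X → X/∼ sends 0 ↦ [0=1], 1 ↦ [0=1], 2 ↦ [2].
For each subset V ⊆ X/∼, compute π^{-1}(V) ⊆ X and check whether π^{-1}(V) ∈ τ. V is open in τ_Q iff π^{-1}(V) ∈ τ.
  V = {}: π^{-1}(V) = ∅ ∈ τ ✓.
  V = {[0=1]}: π^{-1}(V) = {0, 1} ∉ τ ✗.
  V = {[2]}: π^{-1}(V) = {2} ∈ τ ✓.
  V = {[0=1], [2]}: π^{-1}(V) = {0, 1, 2} ∈ τ ✓.
Open sets in the quotient: τ_Q = {{}, {[2]}, {[0=1], [2]}} (3 elements).


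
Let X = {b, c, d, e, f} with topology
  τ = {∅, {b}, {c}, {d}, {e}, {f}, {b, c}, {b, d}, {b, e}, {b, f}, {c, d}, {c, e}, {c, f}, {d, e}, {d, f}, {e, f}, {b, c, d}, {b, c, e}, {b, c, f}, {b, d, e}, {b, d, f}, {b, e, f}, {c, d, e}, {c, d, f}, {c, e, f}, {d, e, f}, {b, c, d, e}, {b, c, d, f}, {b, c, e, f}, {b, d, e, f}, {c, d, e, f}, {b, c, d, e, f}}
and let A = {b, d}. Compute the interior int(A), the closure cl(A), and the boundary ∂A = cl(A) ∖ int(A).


int(A) = {b, d}, cl(A) = {b, d}, ∂A = ∅.

Closed sets in (X, τ) are complements of opens:
  closed(X, τ) = {∅, {b}, {c}, {d}, {e}, {f}, {b, c}, {b, d}, {b, e}, {b, f}, {c, d}, {c, e}, {c, f}, {d, e}, {d, f}, {e, f}, {b, c, d}, {b, c, e}, {b, c, f}, {b, d, e}, {b, d, f}, {b, e, f}, {c, d, e}, {c, d, f}, {c, e, f}, {d, e, f}, {b, c, d, e}, {b, c, d, f}, {b, c, e, f}, {b, d, e, f}, {c, d, e, f}, {b, c, d, e, f}}.
int(A) = ⋃ {U ∈ τ : U ⊆ A}. Opens contained in A: ∅, {b}, {d}, {b, d}.
Taking the union of these: int(A) = {b, d}.
cl(A) = ⋂ {C closed : A ⊆ C}. Closed sets containing A: {b, d}, {b, c, d}, {b, d, e}, {b, d, f}, {b, c, d, e}, {b, c, d, f}, {b, d, e, f}, {b, c, d, e, f}.
Intersecting these: cl(A) = {b, d}.
∂A = cl(A) ∖ int(A) = {b, d} ∖ {b, d} = ∅.


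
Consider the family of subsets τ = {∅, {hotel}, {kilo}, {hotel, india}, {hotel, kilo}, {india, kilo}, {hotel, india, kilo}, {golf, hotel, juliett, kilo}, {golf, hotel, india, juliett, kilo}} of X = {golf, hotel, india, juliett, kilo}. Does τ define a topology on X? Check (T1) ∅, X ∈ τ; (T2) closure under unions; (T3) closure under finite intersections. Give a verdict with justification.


τ is NOT a topology on X.

Axiom (T1): ∅ ∈ τ? Yes; X ∈ τ? Yes.
Axiom (T2/T3): check pairwise unions and intersections of members of τ.
Counterexample for (T3): {hotel, india} ∩ {india, kilo} = {india} ∉ τ. Therefore τ is NOT a topology.


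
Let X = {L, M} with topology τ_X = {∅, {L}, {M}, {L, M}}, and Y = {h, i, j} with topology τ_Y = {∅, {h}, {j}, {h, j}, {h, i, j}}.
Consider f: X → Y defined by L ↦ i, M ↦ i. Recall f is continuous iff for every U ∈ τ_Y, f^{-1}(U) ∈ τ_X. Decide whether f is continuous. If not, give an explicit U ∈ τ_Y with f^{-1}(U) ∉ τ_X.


f IS continuous.

Compute f^{-1}(U) for each U ∈ τ_Y:
  U = ∅: f^{-1}(U) = ∅ ∈ τ_X ✓.
  U = {h}: f^{-1}(U) = ∅ ∈ τ_X ✓.
  U = {j}: f^{-1}(U) = ∅ ∈ τ_X ✓.
  U = {h, j}: f^{-1}(U) = ∅ ∈ τ_X ✓.
  U = {h, i, j}: f^{-1}(U) = {L, M} ∈ τ_X ✓.
Every preimage lies in τ_X, so f IS continuous.


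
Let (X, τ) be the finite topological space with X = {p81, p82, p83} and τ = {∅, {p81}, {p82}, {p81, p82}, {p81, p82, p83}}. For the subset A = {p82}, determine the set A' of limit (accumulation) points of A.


A' = {p83}

For each x ∈ X, list the open sets U ∈ τ with x ∈ U, then check whether U ∩ (A ∖ {x}) ≠ ∅ for every such U.
  x = p81: open {p81} ∋ x has {p81} ∩ (A ∖ {p81}) = ∅, so x is NOT a limit point.
  x = p82: open {p82} ∋ x has {p82} ∩ (A ∖ {p82}) = ∅, so x is NOT a limit point.
  x = p83: opens ∋ x are {p81, p82, p83}; each meets A ∖ {p83}, so x IS a limit point.
Collecting: A' = {p83}.


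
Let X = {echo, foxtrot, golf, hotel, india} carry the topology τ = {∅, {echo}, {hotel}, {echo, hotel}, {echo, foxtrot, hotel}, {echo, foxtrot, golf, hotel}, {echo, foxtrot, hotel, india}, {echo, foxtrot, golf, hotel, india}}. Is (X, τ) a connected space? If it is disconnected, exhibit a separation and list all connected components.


(X, τ) is connected.

Find clopen sets (U ∈ τ with X ∖ U ∈ τ):
  U = ∅, X ∖ U = {echo, foxtrot, golf, hotel, india} — both open, so U is clopen.
  U = {echo, foxtrot, golf, hotel, india}, X ∖ U = ∅ — both open, so U is clopen.
Only trivial clopens (∅ and X) exist, so (X, τ) is connected.
Compute connected components by grouping points that agree on all clopens:
  component: {echo, foxtrot, golf, hotel, india}


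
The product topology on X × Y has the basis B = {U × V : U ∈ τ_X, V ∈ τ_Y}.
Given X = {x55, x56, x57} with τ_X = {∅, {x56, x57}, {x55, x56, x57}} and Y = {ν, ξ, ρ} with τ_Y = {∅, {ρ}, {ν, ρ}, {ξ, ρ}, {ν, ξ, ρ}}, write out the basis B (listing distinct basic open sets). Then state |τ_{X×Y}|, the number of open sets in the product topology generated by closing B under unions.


Basis B = {∅ × ∅, {x56, x57} × {ρ}, {x55, x56, x57} × {ρ}, {x56, x57} × {ν, ρ}, {x56, x57} × {ξ, ρ}, {x55, x56, x57} × {ν, ρ}, {x55, x56, x57} × {ξ, ρ}, {x56, x57} × {ν, ξ, ρ}, {x55, x56, x57} × {ν, ξ, ρ}}; |τ_{X×Y}| = 14.

Enumerate products U × V with U ∈ τ_X, V ∈ τ_Y (deduplicated):
  ∅ × ∅ = {} (∅)
  {x56, x57} × {ρ} = {(x56,ρ), (x57,ρ)}
  {x55, x56, x57} × {ρ} = {(x55,ρ), (x56,ρ), (x57,ρ)}
  {x56, x57} × {ν, ρ} = {(x56,ν), (x56,ρ), (x57,ν), (x57,ρ)}
  {x56, x57} × {ξ, ρ} = {(x56,ξ), (x56,ρ), (x57,ξ), (x57,ρ)}
  {x55, x56, x57} × {ν, ρ} = {(x55,ν), (x55,ρ), (x56,ν), (x56,ρ), (x57,ν), (x57,ρ)}
  {x55, x56, x57} × {ξ, ρ} = {(x55,ξ), (x55,ρ), (x56,ξ), (x56,ρ), (x57,ξ), (x57,ρ)}
  {x56, x57} × {ν, ξ, ρ} = {(x56,ν), (x56,ξ), (x56,ρ), (x57,ν), (x57,ξ), (x57,ρ)}
  {x55, x56, x57} × {ν, ξ, ρ} = {(x55,ν), (x55,ξ), (x55,ρ), (x56,ν), (x56,ξ), (x56,ρ), (x57,ν), (x57,ξ), (x57,ρ)}
These 9 distinct sets form the basis B.
Close under arbitrary unions to get τ_{X×Y}; counting gives |τ_{X×Y}| = 14.


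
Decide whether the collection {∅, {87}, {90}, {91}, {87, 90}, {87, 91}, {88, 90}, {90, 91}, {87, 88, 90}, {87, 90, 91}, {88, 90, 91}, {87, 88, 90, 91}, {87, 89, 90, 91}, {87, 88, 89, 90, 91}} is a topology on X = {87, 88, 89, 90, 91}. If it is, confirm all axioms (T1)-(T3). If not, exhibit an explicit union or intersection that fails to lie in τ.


τ IS a topology on X.

Axiom (T1): ∅ ∈ τ? Yes; X ∈ τ? Yes.
Axiom (T2/T3): check pairwise unions and intersections of members of τ.
All pairwise intersections and unions checked — each lies in τ. Therefore τ satisfies (T1), (T2), (T3): it IS a topology on X.


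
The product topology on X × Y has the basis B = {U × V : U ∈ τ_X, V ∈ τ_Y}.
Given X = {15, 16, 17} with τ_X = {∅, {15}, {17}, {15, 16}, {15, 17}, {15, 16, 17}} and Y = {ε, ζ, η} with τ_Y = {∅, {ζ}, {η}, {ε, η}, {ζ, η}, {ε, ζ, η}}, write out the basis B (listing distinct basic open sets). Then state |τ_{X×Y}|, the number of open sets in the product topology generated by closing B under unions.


Basis B = {∅ × ∅, {15} × {ζ}, {15} × {η}, {17} × {ζ}, {17} × {η}, {15} × {ε, η}, {15} × {ζ, η}, {15, 16} × {ζ}, {15, 17} × {ζ}, {15, 16} × {η}, {15, 17} × {η}, {17} × {ε, η}, {17} × {ζ, η}, {15} × {ε, ζ, η}, {15, 16, 17} × {ζ}, {15, 16, 17} × {η}, {17} × {ε, ζ, η}, {15, 16} × {ε, η}, {15, 17} × {ε, η}, {15, 16} × {ζ, η}, {15, 17} × {ζ, η}, {15, 16} × {ε, ζ, η}, {15, 17} × {ε, ζ, η}, {15, 16, 17} × {ε, η}, {15, 16, 17} × {ζ, η}, {15, 16, 17} × {ε, ζ, η}}; |τ_{X×Y}| = 108.

Enumerate products U × V with U ∈ τ_X, V ∈ τ_Y (deduplicated):
  ∅ × ∅ = {} (∅)
  {15} × {ζ} = {(15,ζ)}
  {15} × {η} = {(15,η)}
  {17} × {ζ} = {(17,ζ)}
  {17} × {η} = {(17,η)}
  {15} × {ε, η} = {(15,ε), (15,η)}
  {15} × {ζ, η} = {(15,ζ), (15,η)}
  {15, 16} × {ζ} = {(15,ζ), (16,ζ)}
  {15, 17} × {ζ} = {(15,ζ), (17,ζ)}
  {15, 16} × {η} = {(15,η), (16,η)}
  {15, 17} × {η} = {(15,η), (17,η)}
  {17} × {ε, η} = {(17,ε), (17,η)}
  {17} × {ζ, η} = {(17,ζ), (17,η)}
  {15} × {ε, ζ, η} = {(15,ε), (15,ζ), (15,η)}
  {15, 16, 17} × {ζ} = {(15,ζ), (16,ζ), (17,ζ)}
  {15, 16, 17} × {η} = {(15,η), (16,η), (17,η)}
  {17} × {ε, ζ, η} = {(17,ε), (17,ζ), (17,η)}
  {15, 16} × {ε, η} = {(15,ε), (15,η), (16,ε), (16,η)}
  {15, 17} × {ε, η} = {(15,ε), (15,η), (17,ε), (17,η)}
  {15, 16} × {ζ, η} = {(15,ζ), (15,η), (16,ζ), (16,η)}
  {15, 17} × {ζ, η} = {(15,ζ), (15,η), (17,ζ), (17,η)}
  {15, 16} × {ε, ζ, η} = {(15,ε), (15,ζ), (15,η), (16,ε), (16,ζ), (16,η)}
  {15, 17} × {ε, ζ, η} = {(15,ε), (15,ζ), (15,η), (17,ε), (17,ζ), (17,η)}
  {15, 16, 17} × {ε, η} = {(15,ε), (15,η), (16,ε), (16,η), (17,ε), (17,η)}
  {15, 16, 17} × {ζ, η} = {(15,ζ), (15,η), (16,ζ), (16,η), (17,ζ), (17,η)}
  {15, 16, 17} × {ε, ζ, η} = {(15,ε), (15,ζ), (15,η), (16,ε), (16,ζ), (16,η), (17,ε), (17,ζ), (17,η)}
These 26 distinct sets form the basis B.
Close under arbitrary unions to get τ_{X×Y}; counting gives |τ_{X×Y}| = 108.


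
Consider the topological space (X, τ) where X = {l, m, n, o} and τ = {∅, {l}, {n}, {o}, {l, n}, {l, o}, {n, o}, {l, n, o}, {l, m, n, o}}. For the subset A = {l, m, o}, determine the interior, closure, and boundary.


int(A) = {l, o}, cl(A) = {l, m, o}, ∂A = {m}.

Closed sets in (X, τ) are complements of opens:
  closed(X, τ) = {∅, {m}, {l, m}, {m, n}, {m, o}, {l, m, n}, {l, m, o}, {m, n, o}, {l, m, n, o}}.
int(A) = ⋃ {U ∈ τ : U ⊆ A}. Opens contained in A: ∅, {l}, {o}, {l, o}.
Taking the union of these: int(A) = {l, o}.
cl(A) = ⋂ {C closed : A ⊆ C}. Closed sets containing A: {l, m, o}, {l, m, n, o}.
Intersecting these: cl(A) = {l, m, o}.
∂A = cl(A) ∖ int(A) = {l, m, o} ∖ {l, o} = {m}.


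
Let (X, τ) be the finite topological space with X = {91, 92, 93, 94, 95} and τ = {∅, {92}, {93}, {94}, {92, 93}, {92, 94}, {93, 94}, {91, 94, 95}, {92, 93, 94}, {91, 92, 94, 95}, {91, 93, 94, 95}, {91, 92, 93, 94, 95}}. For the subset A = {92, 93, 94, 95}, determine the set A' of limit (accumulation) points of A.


A' = {91, 95}

For each x ∈ X, list the open sets U ∈ τ with x ∈ U, then check whether U ∩ (A ∖ {x}) ≠ ∅ for every such U.
  x = 91: opens ∋ x are {91, 94, 95}, {91, 92, 94, 95}, {91, 93, 94, 95}, {91, 92, 93, 94, 95}; each meets A ∖ {91}, so x IS a limit point.
  x = 92: open {92} ∋ x has {92} ∩ (A ∖ {92}) = ∅, so x is NOT a limit point.
  x = 93: open {93} ∋ x has {93} ∩ (A ∖ {93}) = ∅, so x is NOT a limit point.
  x = 94: open {94} ∋ x has {94} ∩ (A ∖ {94}) = ∅, so x is NOT a limit point.
  x = 95: opens ∋ x are {91, 94, 95}, {91, 92, 94, 95}, {91, 93, 94, 95}, {91, 92, 93, 94, 95}; each meets A ∖ {95}, so x IS a limit point.
Collecting: A' = {91, 95}.


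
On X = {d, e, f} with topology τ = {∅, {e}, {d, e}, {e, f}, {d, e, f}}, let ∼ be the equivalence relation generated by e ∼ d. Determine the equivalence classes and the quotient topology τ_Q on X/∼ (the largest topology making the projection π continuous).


X/∼ = {[d=e], [f]}; |τ_Q| = 3.

Equivalence classes: [d=e], [f].
Quotient map π: X → X/∼ sends d ↦ [d=e], e ↦ [d=e], f ↦ [f].
For each subset V ⊆ X/∼, compute π^{-1}(V) ⊆ X and check whether π^{-1}(V) ∈ τ. V is open in τ_Q iff π^{-1}(V) ∈ τ.
  V = {}: π^{-1}(V) = ∅ ∈ τ ✓.
  V = {[d=e]}: π^{-1}(V) = {d, e} ∈ τ ✓.
  V = {[f]}: π^{-1}(V) = {f} ∉ τ ✗.
  V = {[d=e], [f]}: π^{-1}(V) = {d, e, f} ∈ τ ✓.
Open sets in the quotient: τ_Q = {{}, {[d=e]}, {[d=e], [f]}} (3 elements).


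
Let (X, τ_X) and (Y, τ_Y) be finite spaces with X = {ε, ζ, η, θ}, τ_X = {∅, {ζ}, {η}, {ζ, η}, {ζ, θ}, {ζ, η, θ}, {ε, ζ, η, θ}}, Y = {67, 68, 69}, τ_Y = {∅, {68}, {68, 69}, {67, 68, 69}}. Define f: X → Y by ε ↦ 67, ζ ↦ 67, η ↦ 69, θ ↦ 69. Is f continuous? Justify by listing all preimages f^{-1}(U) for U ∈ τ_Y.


f is NOT continuous.

Compute f^{-1}(U) for each U ∈ τ_Y:
  U = ∅: f^{-1}(U) = ∅ ∈ τ_X ✓.
  U = {68}: f^{-1}(U) = ∅ ∈ τ_X ✓.
  U = {68, 69}: f^{-1}(U) = {η, θ} ∉ τ_X ✗.
  U = {67, 68, 69}: f^{-1}(U) = {ε, ζ, η, θ} ∈ τ_X ✓.
Found U = {68, 69} with f^{-1}(U) = {η, θ} not in τ_X. Therefore f is NOT continuous.


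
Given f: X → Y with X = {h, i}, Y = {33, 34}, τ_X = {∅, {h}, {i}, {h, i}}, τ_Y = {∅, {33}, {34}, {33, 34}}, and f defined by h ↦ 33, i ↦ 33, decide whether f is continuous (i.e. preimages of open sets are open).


f IS continuous.

Compute f^{-1}(U) for each U ∈ τ_Y:
  U = ∅: f^{-1}(U) = ∅ ∈ τ_X ✓.
  U = {33}: f^{-1}(U) = {h, i} ∈ τ_X ✓.
  U = {34}: f^{-1}(U) = ∅ ∈ τ_X ✓.
  U = {33, 34}: f^{-1}(U) = {h, i} ∈ τ_X ✓.
Every preimage lies in τ_X, so f IS continuous.


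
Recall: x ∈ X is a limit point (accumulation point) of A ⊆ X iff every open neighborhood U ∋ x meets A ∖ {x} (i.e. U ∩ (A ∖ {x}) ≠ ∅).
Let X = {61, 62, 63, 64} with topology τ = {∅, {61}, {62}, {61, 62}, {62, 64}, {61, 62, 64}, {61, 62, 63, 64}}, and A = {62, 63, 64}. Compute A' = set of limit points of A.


A' = {63, 64}

For each x ∈ X, list the open sets U ∈ τ with x ∈ U, then check whether U ∩ (A ∖ {x}) ≠ ∅ for every such U.
  x = 61: open {61} ∋ x has {61} ∩ (A ∖ {61}) = ∅, so x is NOT a limit point.
  x = 62: open {62} ∋ x has {62} ∩ (A ∖ {62}) = ∅, so x is NOT a limit point.
  x = 63: opens ∋ x are {61, 62, 63, 64}; each meets A ∖ {63}, so x IS a limit point.
  x = 64: opens ∋ x are {62, 64}, {61, 62, 64}, {61, 62, 63, 64}; each meets A ∖ {64}, so x IS a limit point.
Collecting: A' = {63, 64}.


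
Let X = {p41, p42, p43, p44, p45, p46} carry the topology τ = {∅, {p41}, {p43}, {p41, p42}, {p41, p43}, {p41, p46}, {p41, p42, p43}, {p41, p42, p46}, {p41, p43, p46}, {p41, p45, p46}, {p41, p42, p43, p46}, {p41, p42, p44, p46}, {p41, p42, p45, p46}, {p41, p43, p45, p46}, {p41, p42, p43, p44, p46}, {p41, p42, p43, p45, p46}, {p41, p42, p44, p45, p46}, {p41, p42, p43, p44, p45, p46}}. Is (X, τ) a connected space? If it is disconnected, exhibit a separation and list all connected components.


(X, τ) is disconnected; components = [{p43}, {p41, p42, p44, p45, p46}].

Find clopen sets (U ∈ τ with X ∖ U ∈ τ):
  U = ∅, X ∖ U = {p41, p42, p43, p44, p45, p46} — both open, so U is clopen.
  U = {p43}, X ∖ U = {p41, p42, p44, p45, p46} — both open, so U is clopen.
  U = {p41, p42, p44, p45, p46}, X ∖ U = {p43} — both open, so U is clopen.
  U = {p41, p42, p43, p44, p45, p46}, X ∖ U = ∅ — both open, so U is clopen.
Nontrivial clopen(s) exist: e.g. {p43}. So (X, τ) is disconnected.
Compute connected components by grouping points that agree on all clopens:
  component: {p43}
  component: {p41, p42, p44, p45, p46}


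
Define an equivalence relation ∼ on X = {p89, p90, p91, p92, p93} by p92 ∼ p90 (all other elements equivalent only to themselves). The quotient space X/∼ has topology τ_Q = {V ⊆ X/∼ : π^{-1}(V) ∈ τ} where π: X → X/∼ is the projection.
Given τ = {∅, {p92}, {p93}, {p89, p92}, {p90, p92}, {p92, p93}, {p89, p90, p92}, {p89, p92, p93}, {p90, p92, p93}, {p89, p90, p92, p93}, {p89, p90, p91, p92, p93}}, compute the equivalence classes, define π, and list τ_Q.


X/∼ = {[p89], [p90=p92], [p91], [p93]}; |τ_Q| = 7.

Equivalence classes: [p89], [p90=p92], [p91], [p93].
Quotient map π: X → X/∼ sends p89 ↦ [p89], p90 ↦ [p90=p92], p91 ↦ [p91], p92 ↦ [p90=p92], p93 ↦ [p93].
For each subset V ⊆ X/∼, compute π^{-1}(V) ⊆ X and check whether π^{-1}(V) ∈ τ. V is open in τ_Q iff π^{-1}(V) ∈ τ.
  V = {}: π^{-1}(V) = ∅ ∈ τ ✓.
  V = {[p89]}: π^{-1}(V) = {p89} ∉ τ ✗.
  V = {[p90=p92]}: π^{-1}(V) = {p90, p92} ∈ τ ✓.
  V = {[p89], [p90=p92]}: π^{-1}(V) = {p89, p90, p92} ∈ τ ✓.
  V = {[p91]}: π^{-1}(V) = {p91} ∉ τ ✗.
  V = {[p89], [p91]}: π^{-1}(V) = {p89, p91} ∉ τ ✗.
  V = {[p90=p92], [p91]}: π^{-1}(V) = {p90, p91, p92} ∉ τ ✗.
  V = {[p89], [p90=p92], [p91]}: π^{-1}(V) = {p89, p90, p91, p92} ∉ τ ✗.
  V = {[p93]}: π^{-1}(V) = {p93} ∈ τ ✓.
  V = {[p89], [p93]}: π^{-1}(V) = {p89, p93} ∉ τ ✗.
  V = {[p90=p92], [p93]}: π^{-1}(V) = {p90, p92, p93} ∈ τ ✓.
  V = {[p89], [p90=p92], [p93]}: π^{-1}(V) = {p89, p90, p92, p93} ∈ τ ✓.
  V = {[p91], [p93]}: π^{-1}(V) = {p91, p93} ∉ τ ✗.
  V = {[p89], [p91], [p93]}: π^{-1}(V) = {p89, p91, p93} ∉ τ ✗.
  V = {[p90=p92], [p91], [p93]}: π^{-1}(V) = {p90, p91, p92, p93} ∉ τ ✗.
  V = {[p89], [p90=p92], [p91], [p93]}: π^{-1}(V) = {p89, p90, p91, p92, p93} ∈ τ ✓.
Open sets in the quotient: τ_Q = {{}, {[p90=p92]}, {[p89], [p90=p92]}, {[p93]}, {[p90=p92], [p93]}, {[p89], [p90=p92], [p93]}, {[p89], [p90=p92], [p91], [p93]}} (7 elements).


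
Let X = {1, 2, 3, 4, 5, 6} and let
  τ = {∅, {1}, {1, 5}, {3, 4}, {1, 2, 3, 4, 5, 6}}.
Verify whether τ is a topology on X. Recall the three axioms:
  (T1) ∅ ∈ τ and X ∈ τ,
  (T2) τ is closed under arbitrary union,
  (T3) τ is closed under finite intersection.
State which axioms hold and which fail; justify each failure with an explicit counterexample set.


τ is NOT a topology on X.

Axiom (T1): ∅ ∈ τ? Yes; X ∈ τ? Yes.
Axiom (T2/T3): check pairwise unions and intersections of members of τ.
Counterexample for (T2): {1} ∪ {3, 4} = {1, 3, 4} ∉ τ. Therefore τ is NOT a topology.


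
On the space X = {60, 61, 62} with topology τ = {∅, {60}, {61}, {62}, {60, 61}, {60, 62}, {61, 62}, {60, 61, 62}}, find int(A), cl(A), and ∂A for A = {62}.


int(A) = {62}, cl(A) = {62}, ∂A = ∅.

Closed sets in (X, τ) are complements of opens:
  closed(X, τ) = {∅, {60}, {61}, {62}, {60, 61}, {60, 62}, {61, 62}, {60, 61, 62}}.
int(A) = ⋃ {U ∈ τ : U ⊆ A}. Opens contained in A: ∅, {62}.
Taking the union of these: int(A) = {62}.
cl(A) = ⋂ {C closed : A ⊆ C}. Closed sets containing A: {62}, {60, 62}, {61, 62}, {60, 61, 62}.
Intersecting these: cl(A) = {62}.
∂A = cl(A) ∖ int(A) = {62} ∖ {62} = ∅.


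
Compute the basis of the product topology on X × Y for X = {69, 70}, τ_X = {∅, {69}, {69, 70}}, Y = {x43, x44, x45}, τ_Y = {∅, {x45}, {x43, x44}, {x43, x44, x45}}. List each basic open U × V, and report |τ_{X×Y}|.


Basis B = {∅ × ∅, {69} × {x45}, {69} × {x43, x44}, {69, 70} × {x45}, {69} × {x43, x44, x45}, {69, 70} × {x43, x44}, {69, 70} × {x43, x44, x45}}; |τ_{X×Y}| = 9.

Enumerate products U × V with U ∈ τ_X, V ∈ τ_Y (deduplicated):
  ∅ × ∅ = {} (∅)
  {69} × {x45} = {(69,x45)}
  {69} × {x43, x44} = {(69,x43), (69,x44)}
  {69, 70} × {x45} = {(69,x45), (70,x45)}
  {69} × {x43, x44, x45} = {(69,x43), (69,x44), (69,x45)}
  {69, 70} × {x43, x44} = {(69,x43), (69,x44), (70,x43), (70,x44)}
  {69, 70} × {x43, x44, x45} = {(69,x43), (69,x44), (69,x45), (70,x43), (70,x44), (70,x45)}
These 7 distinct sets form the basis B.
Close under arbitrary unions to get τ_{X×Y}; counting gives |τ_{X×Y}| = 9.


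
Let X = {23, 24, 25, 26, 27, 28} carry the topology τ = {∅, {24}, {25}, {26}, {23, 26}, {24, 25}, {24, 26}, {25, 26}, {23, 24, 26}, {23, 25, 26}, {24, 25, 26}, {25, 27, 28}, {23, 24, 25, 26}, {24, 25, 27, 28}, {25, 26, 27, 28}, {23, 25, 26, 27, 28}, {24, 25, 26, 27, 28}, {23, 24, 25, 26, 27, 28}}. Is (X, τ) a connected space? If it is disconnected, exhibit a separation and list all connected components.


(X, τ) is disconnected; components = [{24}, {23, 26}, {25, 27, 28}].

Find clopen sets (U ∈ τ with X ∖ U ∈ τ):
  U = ∅, X ∖ U = {23, 24, 25, 26, 27, 28} — both open, so U is clopen.
  U = {24}, X ∖ U = {23, 25, 26, 27, 28} — both open, so U is clopen.
  U = {23, 26}, X ∖ U = {24, 25, 27, 28} — both open, so U is clopen.
  U = {23, 24, 26}, X ∖ U = {25, 27, 28} — both open, so U is clopen.
  U = {25, 27, 28}, X ∖ U = {23, 24, 26} — both open, so U is clopen.
  U = {24, 25, 27, 28}, X ∖ U = {23, 26} — both open, so U is clopen.
  U = {23, 25, 26, 27, 28}, X ∖ U = {24} — both open, so U is clopen.
  U = {23, 24, 25, 26, 27, 28}, X ∖ U = ∅ — both open, so U is clopen.
Nontrivial clopen(s) exist: e.g. {25, 27, 28}. So (X, τ) is disconnected.
Compute connected components by grouping points that agree on all clopens:
  component: {24}
  component: {23, 26}
  component: {25, 27, 28}


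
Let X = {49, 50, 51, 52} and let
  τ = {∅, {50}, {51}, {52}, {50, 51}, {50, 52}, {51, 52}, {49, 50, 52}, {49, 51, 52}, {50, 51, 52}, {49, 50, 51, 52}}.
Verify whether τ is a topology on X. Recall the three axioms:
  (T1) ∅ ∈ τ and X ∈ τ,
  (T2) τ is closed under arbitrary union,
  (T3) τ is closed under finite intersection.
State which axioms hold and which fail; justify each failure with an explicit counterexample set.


τ is NOT a topology on X.

Axiom (T1): ∅ ∈ τ? Yes; X ∈ τ? Yes.
Axiom (T2/T3): check pairwise unions and intersections of members of τ.
Counterexample for (T3): {49, 50, 52} ∩ {49, 51, 52} = {49, 52} ∉ τ. Therefore τ is NOT a topology.


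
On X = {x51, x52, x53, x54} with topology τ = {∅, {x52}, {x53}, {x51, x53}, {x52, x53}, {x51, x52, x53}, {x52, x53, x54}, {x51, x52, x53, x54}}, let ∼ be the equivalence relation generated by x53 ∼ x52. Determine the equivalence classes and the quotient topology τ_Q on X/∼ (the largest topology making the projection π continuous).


X/∼ = {[x51], [x52=x53], [x54]}; |τ_Q| = 5.

Equivalence classes: [x51], [x52=x53], [x54].
Quotient map π: X → X/∼ sends x51 ↦ [x51], x52 ↦ [x52=x53], x53 ↦ [x52=x53], x54 ↦ [x54].
For each subset V ⊆ X/∼, compute π^{-1}(V) ⊆ X and check whether π^{-1}(V) ∈ τ. V is open in τ_Q iff π^{-1}(V) ∈ τ.
  V = {}: π^{-1}(V) = ∅ ∈ τ ✓.
  V = {[x51]}: π^{-1}(V) = {x51} ∉ τ ✗.
  V = {[x52=x53]}: π^{-1}(V) = {x52, x53} ∈ τ ✓.
  V = {[x51], [x52=x53]}: π^{-1}(V) = {x51, x52, x53} ∈ τ ✓.
  V = {[x54]}: π^{-1}(V) = {x54} ∉ τ ✗.
  V = {[x51], [x54]}: π^{-1}(V) = {x51, x54} ∉ τ ✗.
  V = {[x52=x53], [x54]}: π^{-1}(V) = {x52, x53, x54} ∈ τ ✓.
  V = {[x51], [x52=x53], [x54]}: π^{-1}(V) = {x51, x52, x53, x54} ∈ τ ✓.
Open sets in the quotient: τ_Q = {{}, {[x52=x53]}, {[x51], [x52=x53]}, {[x52=x53], [x54]}, {[x51], [x52=x53], [x54]}} (5 elements).


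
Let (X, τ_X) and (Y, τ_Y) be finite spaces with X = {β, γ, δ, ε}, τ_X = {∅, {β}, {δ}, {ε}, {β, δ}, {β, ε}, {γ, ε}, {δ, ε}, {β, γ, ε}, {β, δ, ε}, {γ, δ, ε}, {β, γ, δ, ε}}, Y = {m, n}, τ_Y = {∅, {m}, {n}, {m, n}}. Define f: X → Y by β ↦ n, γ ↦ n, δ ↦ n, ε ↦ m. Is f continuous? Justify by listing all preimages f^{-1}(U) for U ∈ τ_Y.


f is NOT continuous.

Compute f^{-1}(U) for each U ∈ τ_Y:
  U = ∅: f^{-1}(U) = ∅ ∈ τ_X ✓.
  U = {m}: f^{-1}(U) = {ε} ∈ τ_X ✓.
  U = {n}: f^{-1}(U) = {β, γ, δ} ∉ τ_X ✗.
  U = {m, n}: f^{-1}(U) = {β, γ, δ, ε} ∈ τ_X ✓.
Found U = {n} with f^{-1}(U) = {β, γ, δ} not in τ_X. Therefore f is NOT continuous.


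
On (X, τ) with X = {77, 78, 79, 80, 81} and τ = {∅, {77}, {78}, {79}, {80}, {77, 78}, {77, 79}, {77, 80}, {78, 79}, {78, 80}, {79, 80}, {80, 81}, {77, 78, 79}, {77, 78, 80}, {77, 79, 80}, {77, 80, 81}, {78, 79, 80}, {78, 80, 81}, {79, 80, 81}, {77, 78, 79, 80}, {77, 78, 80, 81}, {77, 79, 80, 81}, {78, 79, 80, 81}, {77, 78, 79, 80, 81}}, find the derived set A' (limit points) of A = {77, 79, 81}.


A' = ∅

For each x ∈ X, list the open sets U ∈ τ with x ∈ U, then check whether U ∩ (A ∖ {x}) ≠ ∅ for every such U.
  x = 77: open {77} ∋ x has {77} ∩ (A ∖ {77}) = ∅, so x is NOT a limit point.
  x = 78: open {78} ∋ x has {78} ∩ (A ∖ {78}) = ∅, so x is NOT a limit point.
  x = 79: open {79} ∋ x has {79} ∩ (A ∖ {79}) = ∅, so x is NOT a limit point.
  x = 80: open {80} ∋ x has {80} ∩ (A ∖ {80}) = ∅, so x is NOT a limit point.
  x = 81: open {80, 81} ∋ x has {80, 81} ∩ (A ∖ {81}) = ∅, so x is NOT a limit point.
Collecting: A' = ∅.


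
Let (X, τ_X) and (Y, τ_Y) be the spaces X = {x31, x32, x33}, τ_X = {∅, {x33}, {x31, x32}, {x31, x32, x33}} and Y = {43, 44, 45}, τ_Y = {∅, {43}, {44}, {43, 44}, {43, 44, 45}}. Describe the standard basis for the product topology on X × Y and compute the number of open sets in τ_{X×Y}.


Basis B = {∅ × ∅, {x33} × {43}, {x33} × {44}, {x31, x32} × {43}, {x31, x32} × {44}, {x33} × {43, 44}, {x31, x32, x33} × {43}, {x31, x32, x33} × {44}, {x33} × {43, 44, 45}, {x31, x32} × {43, 44}, {x31, x32} × {43, 44, 45}, {x31, x32, x33} × {43, 44}, {x31, x32, x33} × {43, 44, 45}}; |τ_{X×Y}| = 25.

Enumerate products U × V with U ∈ τ_X, V ∈ τ_Y (deduplicated):
  ∅ × ∅ = {} (∅)
  {x33} × {43} = {(x33,43)}
  {x33} × {44} = {(x33,44)}
  {x31, x32} × {43} = {(x31,43), (x32,43)}
  {x31, x32} × {44} = {(x31,44), (x32,44)}
  {x33} × {43, 44} = {(x33,43), (x33,44)}
  {x31, x32, x33} × {43} = {(x31,43), (x32,43), (x33,43)}
  {x31, x32, x33} × {44} = {(x31,44), (x32,44), (x33,44)}
  {x33} × {43, 44, 45} = {(x33,43), (x33,44), (x33,45)}
  {x31, x32} × {43, 44} = {(x31,43), (x31,44), (x32,43), (x32,44)}
  {x31, x32} × {43, 44, 45} = {(x31,43), (x31,44), (x31,45), (x32,43), (x32,44), (x32,45)}
  {x31, x32, x33} × {43, 44} = {(x31,43), (x31,44), (x32,43), (x32,44), (x33,43), (x33,44)}
  {x31, x32, x33} × {43, 44, 45} = {(x31,43), (x31,44), (x31,45), (x32,43), (x32,44), (x32,45), (x33,43), (x33,44), (x33,45)}
These 13 distinct sets form the basis B.
Close under arbitrary unions to get τ_{X×Y}; counting gives |τ_{X×Y}| = 25.


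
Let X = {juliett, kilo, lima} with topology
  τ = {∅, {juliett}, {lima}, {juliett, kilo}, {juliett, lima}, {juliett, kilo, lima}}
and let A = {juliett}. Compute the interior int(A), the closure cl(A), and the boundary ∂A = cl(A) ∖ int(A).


int(A) = {juliett}, cl(A) = {juliett, kilo}, ∂A = {kilo}.

Closed sets in (X, τ) are complements of opens:
  closed(X, τ) = {∅, {kilo}, {lima}, {juliett, kilo}, {kilo, lima}, {juliett, kilo, lima}}.
int(A) = ⋃ {U ∈ τ : U ⊆ A}. Opens contained in A: ∅, {juliett}.
Taking the union of these: int(A) = {juliett}.
cl(A) = ⋂ {C closed : A ⊆ C}. Closed sets containing A: {juliett, kilo}, {juliett, kilo, lima}.
Intersecting these: cl(A) = {juliett, kilo}.
∂A = cl(A) ∖ int(A) = {juliett, kilo} ∖ {juliett} = {kilo}.
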